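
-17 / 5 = -3.40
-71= -71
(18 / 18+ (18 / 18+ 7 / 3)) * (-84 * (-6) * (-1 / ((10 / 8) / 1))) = -8736 / 5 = -1747.20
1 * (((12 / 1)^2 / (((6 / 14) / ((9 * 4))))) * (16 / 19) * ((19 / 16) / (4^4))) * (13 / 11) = 2457 / 44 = 55.84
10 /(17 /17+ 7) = 5 /4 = 1.25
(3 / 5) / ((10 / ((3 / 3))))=3 / 50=0.06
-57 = -57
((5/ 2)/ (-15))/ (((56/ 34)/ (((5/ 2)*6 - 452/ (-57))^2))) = -29040233/ 545832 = -53.20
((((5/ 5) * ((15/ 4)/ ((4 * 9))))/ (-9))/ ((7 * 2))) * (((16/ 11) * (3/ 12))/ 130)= -0.00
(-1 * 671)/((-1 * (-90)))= -671/90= -7.46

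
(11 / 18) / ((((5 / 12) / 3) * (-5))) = -22 / 25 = -0.88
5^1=5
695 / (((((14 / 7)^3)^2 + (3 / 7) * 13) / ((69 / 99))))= 111895 / 16071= 6.96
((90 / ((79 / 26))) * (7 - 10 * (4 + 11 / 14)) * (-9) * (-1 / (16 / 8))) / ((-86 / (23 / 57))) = 25.55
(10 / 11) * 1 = 10 / 11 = 0.91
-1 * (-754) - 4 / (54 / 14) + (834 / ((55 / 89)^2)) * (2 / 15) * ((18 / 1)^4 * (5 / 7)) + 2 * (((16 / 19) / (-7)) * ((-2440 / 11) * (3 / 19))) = 4506412429679222 / 206392725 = 21834163.15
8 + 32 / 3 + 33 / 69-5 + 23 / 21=7361 / 483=15.24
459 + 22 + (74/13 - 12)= 474.69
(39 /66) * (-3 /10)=-39 /220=-0.18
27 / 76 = 0.36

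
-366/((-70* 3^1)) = 61/35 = 1.74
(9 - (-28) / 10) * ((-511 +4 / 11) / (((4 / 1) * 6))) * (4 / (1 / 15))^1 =-331403 / 22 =-15063.77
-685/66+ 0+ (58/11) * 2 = 1/6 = 0.17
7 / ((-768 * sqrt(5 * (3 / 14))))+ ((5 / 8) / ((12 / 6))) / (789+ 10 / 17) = 85 / 214768 - 7 * sqrt(210) / 11520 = -0.01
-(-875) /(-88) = -875 /88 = -9.94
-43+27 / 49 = -2080 / 49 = -42.45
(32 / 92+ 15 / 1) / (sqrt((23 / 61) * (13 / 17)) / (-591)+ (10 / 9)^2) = 152086167 * sqrt(310063) / 9256329576667+ 115072336926900 / 9256329576667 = 12.44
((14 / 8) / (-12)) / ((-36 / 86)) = 0.35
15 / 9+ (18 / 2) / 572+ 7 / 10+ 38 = 346481 / 8580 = 40.38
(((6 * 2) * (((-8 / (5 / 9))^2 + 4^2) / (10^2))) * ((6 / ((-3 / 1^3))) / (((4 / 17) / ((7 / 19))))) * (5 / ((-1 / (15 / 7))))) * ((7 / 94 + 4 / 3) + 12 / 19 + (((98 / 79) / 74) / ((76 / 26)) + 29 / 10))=27569795437668 / 6199317625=4447.23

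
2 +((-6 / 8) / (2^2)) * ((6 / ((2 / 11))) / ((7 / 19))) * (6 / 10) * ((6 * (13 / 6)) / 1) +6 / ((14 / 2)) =-71759 / 560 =-128.14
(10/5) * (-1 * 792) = -1584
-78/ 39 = -2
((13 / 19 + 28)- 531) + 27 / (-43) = -410905 / 817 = -502.94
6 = 6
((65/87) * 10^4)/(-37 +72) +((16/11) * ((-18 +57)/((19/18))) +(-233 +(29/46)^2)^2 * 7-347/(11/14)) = 378553.20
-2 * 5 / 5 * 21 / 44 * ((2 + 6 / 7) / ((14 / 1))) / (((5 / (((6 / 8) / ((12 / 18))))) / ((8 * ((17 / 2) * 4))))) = -918 / 77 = -11.92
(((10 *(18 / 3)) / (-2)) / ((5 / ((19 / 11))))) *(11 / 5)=-114 / 5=-22.80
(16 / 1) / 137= 16 / 137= 0.12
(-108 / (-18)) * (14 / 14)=6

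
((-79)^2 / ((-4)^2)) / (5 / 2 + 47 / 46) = 143543 / 1296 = 110.76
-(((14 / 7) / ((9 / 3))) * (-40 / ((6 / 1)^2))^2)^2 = -40000 / 59049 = -0.68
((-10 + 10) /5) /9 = 0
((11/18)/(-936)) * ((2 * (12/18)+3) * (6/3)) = -11/1944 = -0.01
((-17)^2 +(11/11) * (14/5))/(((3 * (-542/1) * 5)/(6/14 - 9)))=2918/9485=0.31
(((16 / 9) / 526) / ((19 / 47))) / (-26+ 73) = 0.00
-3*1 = -3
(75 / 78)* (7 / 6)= 175 / 156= 1.12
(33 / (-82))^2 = 1089 / 6724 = 0.16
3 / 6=1 / 2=0.50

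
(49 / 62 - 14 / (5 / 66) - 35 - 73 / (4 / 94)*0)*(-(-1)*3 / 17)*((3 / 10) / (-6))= 203679 / 105400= 1.93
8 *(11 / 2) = 44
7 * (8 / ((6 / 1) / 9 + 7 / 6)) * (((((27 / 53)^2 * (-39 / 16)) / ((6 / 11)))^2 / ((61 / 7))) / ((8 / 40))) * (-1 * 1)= -23.57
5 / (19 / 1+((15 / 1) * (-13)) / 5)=-1 / 4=-0.25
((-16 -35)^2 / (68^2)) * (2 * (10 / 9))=5 / 4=1.25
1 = 1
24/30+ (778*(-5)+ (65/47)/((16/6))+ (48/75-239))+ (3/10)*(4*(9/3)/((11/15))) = -426228479/103400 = -4122.13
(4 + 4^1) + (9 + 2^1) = 19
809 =809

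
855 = 855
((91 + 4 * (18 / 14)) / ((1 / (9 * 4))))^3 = 14221738700352 / 343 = 41462795044.76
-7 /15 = -0.47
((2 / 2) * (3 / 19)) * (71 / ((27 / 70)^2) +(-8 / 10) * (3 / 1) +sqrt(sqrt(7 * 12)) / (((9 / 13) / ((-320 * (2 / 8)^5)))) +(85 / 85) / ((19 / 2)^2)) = -65 * sqrt(2) * 21^(1 / 4) / 912 +624816052 / 8333685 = 74.76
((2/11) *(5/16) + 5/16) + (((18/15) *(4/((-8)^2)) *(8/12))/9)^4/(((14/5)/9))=0.37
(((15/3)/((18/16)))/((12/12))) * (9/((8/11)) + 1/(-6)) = 1465/27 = 54.26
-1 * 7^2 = -49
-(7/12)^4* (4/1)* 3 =-2401/1728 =-1.39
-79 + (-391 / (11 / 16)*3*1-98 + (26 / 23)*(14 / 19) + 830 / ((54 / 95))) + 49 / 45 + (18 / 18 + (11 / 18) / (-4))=-2181636643 / 5191560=-420.23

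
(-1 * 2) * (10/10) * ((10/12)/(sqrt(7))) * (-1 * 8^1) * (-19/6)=-15.96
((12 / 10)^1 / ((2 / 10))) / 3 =2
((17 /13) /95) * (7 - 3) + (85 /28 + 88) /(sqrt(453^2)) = 4010527 /15664740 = 0.26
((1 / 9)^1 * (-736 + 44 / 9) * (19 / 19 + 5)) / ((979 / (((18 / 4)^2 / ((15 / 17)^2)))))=-190162 / 14685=-12.95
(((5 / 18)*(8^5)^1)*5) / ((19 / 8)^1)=3276800 / 171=19162.57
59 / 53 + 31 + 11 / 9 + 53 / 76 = 1233757 / 36252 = 34.03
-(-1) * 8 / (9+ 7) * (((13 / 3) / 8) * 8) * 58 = 377 / 3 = 125.67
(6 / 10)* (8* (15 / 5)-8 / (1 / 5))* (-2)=96 / 5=19.20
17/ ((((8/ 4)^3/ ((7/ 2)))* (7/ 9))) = 9.56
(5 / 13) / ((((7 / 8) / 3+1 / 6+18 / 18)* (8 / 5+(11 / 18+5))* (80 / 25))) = 0.01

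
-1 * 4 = -4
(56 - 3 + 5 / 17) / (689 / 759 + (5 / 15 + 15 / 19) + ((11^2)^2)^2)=0.00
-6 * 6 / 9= -4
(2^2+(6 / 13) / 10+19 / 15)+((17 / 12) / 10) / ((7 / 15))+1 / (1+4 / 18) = 6.43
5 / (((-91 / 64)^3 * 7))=-1310720 / 5274997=-0.25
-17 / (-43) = 17 / 43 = 0.40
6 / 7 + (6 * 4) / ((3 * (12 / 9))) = 48 / 7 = 6.86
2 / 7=0.29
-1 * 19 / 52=-19 / 52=-0.37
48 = 48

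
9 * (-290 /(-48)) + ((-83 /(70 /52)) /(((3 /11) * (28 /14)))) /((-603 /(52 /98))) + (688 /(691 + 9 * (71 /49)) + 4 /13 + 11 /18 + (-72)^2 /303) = 73.48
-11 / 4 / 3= -11 / 12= -0.92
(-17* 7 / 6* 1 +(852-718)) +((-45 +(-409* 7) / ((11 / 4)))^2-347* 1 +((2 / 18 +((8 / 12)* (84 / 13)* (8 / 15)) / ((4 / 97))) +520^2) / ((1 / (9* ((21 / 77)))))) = 86980926191 / 47190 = 1843206.74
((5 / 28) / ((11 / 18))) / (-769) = -45 / 118426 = -0.00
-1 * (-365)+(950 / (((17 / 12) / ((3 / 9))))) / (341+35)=292110 / 799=365.59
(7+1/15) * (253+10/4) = 27083/15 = 1805.53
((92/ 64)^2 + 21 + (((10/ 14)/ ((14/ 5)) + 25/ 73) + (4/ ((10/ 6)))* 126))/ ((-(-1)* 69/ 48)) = 1492903469/ 6581680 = 226.83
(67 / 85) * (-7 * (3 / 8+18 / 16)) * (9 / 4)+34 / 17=-11303 / 680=-16.62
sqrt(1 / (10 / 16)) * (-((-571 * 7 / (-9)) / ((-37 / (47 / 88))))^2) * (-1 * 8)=35291003881 * sqrt(10) / 268351380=415.87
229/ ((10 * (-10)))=-229/ 100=-2.29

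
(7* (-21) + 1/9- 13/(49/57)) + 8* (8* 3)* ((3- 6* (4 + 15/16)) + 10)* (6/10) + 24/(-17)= -77917187/37485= -2078.62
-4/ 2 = -2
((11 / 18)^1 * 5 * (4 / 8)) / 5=11 / 36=0.31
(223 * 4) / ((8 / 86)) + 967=10556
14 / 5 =2.80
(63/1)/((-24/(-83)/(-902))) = -786093/4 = -196523.25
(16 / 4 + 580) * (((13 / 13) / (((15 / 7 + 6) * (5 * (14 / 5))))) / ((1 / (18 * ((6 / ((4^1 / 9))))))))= 23652 / 19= 1244.84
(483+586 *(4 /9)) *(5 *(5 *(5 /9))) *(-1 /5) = -167275 /81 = -2065.12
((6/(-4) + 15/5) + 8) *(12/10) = 57/5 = 11.40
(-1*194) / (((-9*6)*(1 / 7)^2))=4753 / 27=176.04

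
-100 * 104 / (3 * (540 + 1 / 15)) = -6.42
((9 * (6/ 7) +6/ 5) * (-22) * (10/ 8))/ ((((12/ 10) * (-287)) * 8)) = 0.09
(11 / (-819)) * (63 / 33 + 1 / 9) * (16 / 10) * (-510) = 54400 / 2457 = 22.14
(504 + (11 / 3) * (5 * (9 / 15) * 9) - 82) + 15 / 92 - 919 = -397.84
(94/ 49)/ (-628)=-47/ 15386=-0.00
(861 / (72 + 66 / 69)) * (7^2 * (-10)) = -5782.76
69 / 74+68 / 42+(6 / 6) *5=11735 / 1554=7.55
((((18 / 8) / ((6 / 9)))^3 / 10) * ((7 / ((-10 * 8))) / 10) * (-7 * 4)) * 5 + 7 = 2398067 / 204800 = 11.71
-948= -948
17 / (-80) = -17 / 80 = -0.21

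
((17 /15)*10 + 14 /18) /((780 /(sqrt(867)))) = 1853*sqrt(3) /7020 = 0.46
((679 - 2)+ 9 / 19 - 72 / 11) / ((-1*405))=-140224 / 84645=-1.66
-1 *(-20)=20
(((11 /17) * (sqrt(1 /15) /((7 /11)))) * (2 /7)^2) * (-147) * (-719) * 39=13571844 * sqrt(15) /595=88342.06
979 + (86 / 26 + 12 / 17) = 217246 / 221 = 983.01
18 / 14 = 9 / 7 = 1.29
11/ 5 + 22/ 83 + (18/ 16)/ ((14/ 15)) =170601/ 46480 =3.67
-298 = -298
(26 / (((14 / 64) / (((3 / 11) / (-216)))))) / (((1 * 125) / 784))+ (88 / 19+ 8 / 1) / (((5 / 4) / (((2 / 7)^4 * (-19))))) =-65982848 / 29712375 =-2.22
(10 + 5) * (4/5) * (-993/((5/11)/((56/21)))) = -349536/5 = -69907.20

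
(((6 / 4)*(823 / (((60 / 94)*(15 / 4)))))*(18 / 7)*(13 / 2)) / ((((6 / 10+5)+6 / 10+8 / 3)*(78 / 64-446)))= -144821664 / 66254615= -2.19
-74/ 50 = -37/ 25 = -1.48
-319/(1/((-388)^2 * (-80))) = 3841882880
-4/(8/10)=-5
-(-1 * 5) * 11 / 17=55 / 17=3.24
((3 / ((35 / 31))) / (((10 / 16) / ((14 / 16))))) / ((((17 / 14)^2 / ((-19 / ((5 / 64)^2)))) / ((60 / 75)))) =-5674303488 / 903125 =-6282.97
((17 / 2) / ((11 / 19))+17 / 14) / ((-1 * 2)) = -612 / 77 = -7.95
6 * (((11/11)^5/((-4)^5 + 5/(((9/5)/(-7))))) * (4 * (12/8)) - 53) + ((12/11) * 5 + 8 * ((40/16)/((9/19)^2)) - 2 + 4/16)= -7537141115/33469524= -225.19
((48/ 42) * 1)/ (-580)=-2/ 1015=-0.00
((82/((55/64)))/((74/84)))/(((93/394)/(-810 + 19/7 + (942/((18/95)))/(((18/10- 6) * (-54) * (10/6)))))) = -1862071838464/5109885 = -364405.82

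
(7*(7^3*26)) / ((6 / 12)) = 124852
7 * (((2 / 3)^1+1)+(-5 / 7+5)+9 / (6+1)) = 152 / 3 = 50.67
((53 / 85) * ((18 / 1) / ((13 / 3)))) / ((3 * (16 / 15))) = 1431 / 1768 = 0.81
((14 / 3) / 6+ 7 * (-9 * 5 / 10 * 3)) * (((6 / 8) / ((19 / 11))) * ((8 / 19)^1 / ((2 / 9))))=-55671 / 722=-77.11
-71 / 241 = -0.29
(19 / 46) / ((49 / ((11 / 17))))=209 / 38318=0.01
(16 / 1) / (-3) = -16 / 3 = -5.33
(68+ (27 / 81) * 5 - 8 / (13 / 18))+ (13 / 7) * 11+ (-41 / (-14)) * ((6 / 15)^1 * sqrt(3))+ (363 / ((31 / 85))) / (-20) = 31.28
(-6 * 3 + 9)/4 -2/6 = -31/12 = -2.58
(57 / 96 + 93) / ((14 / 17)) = 50915 / 448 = 113.65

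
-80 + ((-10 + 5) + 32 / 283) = -24023 / 283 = -84.89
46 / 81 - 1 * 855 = -854.43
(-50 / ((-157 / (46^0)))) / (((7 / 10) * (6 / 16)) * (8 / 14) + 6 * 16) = 0.00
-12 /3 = -4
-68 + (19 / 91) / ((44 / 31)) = -271683 / 4004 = -67.85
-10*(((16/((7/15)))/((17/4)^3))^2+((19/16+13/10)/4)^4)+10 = 8073215243649083919/1240193702035456000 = 6.51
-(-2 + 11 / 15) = 19 / 15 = 1.27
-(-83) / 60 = 83 / 60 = 1.38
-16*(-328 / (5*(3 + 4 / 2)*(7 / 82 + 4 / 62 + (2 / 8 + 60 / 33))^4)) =51331828489685537947648 / 5918737148719572270025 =8.67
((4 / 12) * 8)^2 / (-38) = -32 / 171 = -0.19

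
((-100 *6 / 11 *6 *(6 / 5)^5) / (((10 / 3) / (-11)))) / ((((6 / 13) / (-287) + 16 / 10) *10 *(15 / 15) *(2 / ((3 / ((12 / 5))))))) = 195832728 / 1863625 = 105.08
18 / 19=0.95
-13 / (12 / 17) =-18.42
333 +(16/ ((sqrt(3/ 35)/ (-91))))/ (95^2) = 333 - 1456* sqrt(105)/ 27075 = 332.45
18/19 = 0.95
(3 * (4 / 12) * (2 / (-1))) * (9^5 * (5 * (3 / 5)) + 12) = -354318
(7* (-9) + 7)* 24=-1344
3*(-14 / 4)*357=-7497 / 2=-3748.50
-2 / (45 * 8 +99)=-2 / 459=-0.00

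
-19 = -19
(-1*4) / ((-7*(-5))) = -4 / 35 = -0.11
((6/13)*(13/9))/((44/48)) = 8/11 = 0.73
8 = 8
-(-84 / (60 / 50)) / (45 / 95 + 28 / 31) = 50.84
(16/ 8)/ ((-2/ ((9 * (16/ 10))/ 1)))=-72/ 5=-14.40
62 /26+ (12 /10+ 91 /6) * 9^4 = 13959931 /130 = 107384.08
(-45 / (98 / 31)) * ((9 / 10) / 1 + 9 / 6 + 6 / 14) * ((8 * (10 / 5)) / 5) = -220968 / 1715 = -128.84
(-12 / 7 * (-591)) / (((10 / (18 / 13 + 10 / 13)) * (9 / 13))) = 1576 / 5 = 315.20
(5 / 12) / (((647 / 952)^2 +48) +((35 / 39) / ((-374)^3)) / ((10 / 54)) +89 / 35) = 1666188924400 / 203960490538449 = 0.01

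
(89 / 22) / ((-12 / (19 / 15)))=-1691 / 3960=-0.43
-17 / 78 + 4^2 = 1231 / 78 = 15.78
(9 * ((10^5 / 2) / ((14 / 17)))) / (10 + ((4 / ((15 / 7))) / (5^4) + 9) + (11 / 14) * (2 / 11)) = 28540.32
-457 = -457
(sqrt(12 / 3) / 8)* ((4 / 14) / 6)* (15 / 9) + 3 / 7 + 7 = 7.45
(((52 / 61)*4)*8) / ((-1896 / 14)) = -2912 / 14457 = -0.20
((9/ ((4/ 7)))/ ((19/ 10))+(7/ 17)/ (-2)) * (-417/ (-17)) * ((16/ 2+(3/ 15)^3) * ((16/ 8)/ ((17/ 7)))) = 15258261018/ 11668375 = 1307.66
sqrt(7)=2.65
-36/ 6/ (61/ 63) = -378/ 61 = -6.20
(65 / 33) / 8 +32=8513 / 264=32.25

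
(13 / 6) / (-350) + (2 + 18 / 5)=11747 / 2100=5.59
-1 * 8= -8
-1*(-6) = 6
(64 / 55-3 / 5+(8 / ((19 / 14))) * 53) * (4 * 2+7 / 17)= 4251897 / 1615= 2632.75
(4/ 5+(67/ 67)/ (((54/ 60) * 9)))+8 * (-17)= -54706/ 405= -135.08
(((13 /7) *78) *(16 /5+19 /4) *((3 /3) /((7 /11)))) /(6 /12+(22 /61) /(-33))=162273969 /43855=3700.24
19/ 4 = 4.75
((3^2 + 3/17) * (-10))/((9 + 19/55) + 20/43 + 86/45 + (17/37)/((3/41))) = -1228570200/241001639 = -5.10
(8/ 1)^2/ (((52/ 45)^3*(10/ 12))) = 109350/ 2197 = 49.77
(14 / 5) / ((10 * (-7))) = -1 / 25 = -0.04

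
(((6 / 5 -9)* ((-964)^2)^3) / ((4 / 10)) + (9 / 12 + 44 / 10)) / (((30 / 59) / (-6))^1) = 18466254730389902985283 / 100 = 184662547303899029852.83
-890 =-890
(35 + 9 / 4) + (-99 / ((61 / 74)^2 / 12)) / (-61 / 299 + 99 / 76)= -577481517263 / 371579060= -1554.13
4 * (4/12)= 4/3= 1.33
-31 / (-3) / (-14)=-31 / 42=-0.74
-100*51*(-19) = 96900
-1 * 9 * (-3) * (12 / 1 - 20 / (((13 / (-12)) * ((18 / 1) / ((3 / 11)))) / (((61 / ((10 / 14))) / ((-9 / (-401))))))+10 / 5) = 4163502 / 143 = 29115.40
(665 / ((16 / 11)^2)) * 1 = 80465 / 256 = 314.32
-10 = -10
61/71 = 0.86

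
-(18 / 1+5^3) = -143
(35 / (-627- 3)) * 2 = -1 / 9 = -0.11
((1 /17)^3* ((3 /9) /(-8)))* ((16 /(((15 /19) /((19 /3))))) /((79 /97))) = -70034 /52397145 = -0.00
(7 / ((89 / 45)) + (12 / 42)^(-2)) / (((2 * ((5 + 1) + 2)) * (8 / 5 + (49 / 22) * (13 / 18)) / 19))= 52865505 / 9046672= 5.84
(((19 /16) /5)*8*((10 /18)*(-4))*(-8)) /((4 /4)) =304 /9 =33.78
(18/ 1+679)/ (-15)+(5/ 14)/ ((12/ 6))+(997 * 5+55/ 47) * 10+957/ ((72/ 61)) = 666240867/ 13160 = 50626.21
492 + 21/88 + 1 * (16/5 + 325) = 360993/440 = 820.44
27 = 27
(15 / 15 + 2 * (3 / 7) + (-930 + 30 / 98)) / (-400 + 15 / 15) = 45464 / 19551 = 2.33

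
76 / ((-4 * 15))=-19 / 15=-1.27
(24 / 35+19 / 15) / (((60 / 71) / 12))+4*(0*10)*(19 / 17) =27.72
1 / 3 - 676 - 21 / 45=-10142 / 15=-676.13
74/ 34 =37/ 17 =2.18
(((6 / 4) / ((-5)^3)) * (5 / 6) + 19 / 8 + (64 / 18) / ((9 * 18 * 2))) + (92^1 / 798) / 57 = 876140959 / 368436600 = 2.38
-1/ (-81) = 1/ 81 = 0.01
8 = 8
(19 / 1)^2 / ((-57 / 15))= -95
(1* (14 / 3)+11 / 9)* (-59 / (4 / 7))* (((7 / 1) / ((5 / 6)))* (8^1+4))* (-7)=2145122 / 5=429024.40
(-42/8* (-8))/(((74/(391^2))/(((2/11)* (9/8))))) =28894509/1628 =17748.47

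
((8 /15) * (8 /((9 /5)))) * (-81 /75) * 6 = -384 /25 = -15.36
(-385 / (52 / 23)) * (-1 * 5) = 44275 / 52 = 851.44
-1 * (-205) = 205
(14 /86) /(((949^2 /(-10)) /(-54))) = 0.00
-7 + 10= 3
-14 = -14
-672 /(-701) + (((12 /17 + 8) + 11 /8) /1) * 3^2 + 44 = 12935815 /95336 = 135.69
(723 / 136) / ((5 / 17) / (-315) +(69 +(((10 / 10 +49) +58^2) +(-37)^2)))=45549 / 41571928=0.00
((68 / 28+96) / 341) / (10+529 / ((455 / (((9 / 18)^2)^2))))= 716560 / 25005189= 0.03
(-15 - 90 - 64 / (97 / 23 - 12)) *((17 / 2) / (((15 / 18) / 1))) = -883473 / 895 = -987.12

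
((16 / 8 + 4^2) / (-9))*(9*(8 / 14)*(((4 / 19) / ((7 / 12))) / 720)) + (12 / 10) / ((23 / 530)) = 2960028 / 107065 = 27.65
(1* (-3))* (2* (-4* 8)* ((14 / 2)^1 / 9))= 448 / 3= 149.33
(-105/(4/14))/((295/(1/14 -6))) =1743/236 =7.39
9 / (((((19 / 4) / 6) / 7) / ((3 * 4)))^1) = 18144 / 19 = 954.95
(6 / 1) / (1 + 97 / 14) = 28 / 37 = 0.76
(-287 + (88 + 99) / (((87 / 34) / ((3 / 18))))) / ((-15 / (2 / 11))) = 143456 / 43065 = 3.33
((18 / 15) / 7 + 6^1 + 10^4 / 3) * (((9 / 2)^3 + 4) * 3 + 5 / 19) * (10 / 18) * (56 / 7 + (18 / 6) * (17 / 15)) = 1903010527 / 315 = 6041303.26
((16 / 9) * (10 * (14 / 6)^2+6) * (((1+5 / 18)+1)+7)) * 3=726784 / 243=2990.88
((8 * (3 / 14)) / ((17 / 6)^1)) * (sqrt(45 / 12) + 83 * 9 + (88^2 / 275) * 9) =36 * sqrt(15) / 119 + 257256 / 425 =606.48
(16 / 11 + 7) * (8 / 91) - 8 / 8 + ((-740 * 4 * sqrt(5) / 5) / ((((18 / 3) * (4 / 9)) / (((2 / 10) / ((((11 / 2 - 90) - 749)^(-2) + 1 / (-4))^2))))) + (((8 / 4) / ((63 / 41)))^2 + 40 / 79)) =87151907 / 44837793 - 9143113303996064 * sqrt(5) / 12870225250215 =-1586.58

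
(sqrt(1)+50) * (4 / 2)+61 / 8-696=-4691 / 8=-586.38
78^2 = 6084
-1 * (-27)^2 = -729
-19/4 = -4.75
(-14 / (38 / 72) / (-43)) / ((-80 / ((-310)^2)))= -605430 / 817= -741.04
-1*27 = -27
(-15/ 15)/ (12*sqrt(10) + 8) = 1/ 172 - 3*sqrt(10)/ 344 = -0.02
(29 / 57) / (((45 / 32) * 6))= 464 / 7695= 0.06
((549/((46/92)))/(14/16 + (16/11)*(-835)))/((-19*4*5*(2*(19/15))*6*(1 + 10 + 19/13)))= 8723/694005894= 0.00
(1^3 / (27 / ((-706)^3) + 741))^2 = 123830665318305856 / 67993065529559938537641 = 0.00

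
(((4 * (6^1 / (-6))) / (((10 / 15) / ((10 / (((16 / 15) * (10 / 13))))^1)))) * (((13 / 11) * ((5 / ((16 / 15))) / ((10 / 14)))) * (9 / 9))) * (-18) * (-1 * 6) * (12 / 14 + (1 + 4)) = -126281025 / 352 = -358752.91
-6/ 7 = -0.86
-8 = -8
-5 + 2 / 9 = -43 / 9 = -4.78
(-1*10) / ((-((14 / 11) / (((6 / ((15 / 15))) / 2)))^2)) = 5445 / 98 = 55.56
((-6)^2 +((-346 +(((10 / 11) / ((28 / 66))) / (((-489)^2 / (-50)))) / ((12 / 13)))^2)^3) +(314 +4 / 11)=26566078838261513688187674274331734437853853703158942435 / 15483431201142926988857790895508560910016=1715774655704254.27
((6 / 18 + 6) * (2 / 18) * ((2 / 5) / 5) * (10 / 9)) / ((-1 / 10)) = -152 / 243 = -0.63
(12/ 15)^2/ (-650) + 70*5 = 2843742/ 8125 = 350.00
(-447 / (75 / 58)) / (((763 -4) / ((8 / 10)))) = -34568 / 94875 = -0.36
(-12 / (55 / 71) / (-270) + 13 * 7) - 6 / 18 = 224542 / 2475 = 90.72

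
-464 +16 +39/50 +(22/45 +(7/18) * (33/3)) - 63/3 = -34759/75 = -463.45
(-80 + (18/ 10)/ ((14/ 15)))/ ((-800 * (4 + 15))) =1093/ 212800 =0.01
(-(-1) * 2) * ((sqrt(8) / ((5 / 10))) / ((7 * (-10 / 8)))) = -32 * sqrt(2) / 35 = -1.29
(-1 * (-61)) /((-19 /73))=-4453 /19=-234.37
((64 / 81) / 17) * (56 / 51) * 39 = 46592 / 23409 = 1.99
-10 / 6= -5 / 3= -1.67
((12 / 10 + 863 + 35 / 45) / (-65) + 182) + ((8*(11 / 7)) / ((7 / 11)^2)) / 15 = 171321478 / 1003275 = 170.76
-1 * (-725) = 725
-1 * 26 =-26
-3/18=-1/6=-0.17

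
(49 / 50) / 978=49 / 48900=0.00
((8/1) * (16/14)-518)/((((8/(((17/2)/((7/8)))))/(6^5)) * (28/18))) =-1059452784/343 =-3088783.63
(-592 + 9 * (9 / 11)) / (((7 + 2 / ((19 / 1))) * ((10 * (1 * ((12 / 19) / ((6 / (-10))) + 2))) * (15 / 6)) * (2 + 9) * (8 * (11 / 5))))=-2321591 / 129373200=-0.02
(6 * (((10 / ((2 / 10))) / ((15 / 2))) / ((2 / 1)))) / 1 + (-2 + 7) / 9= 185 / 9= 20.56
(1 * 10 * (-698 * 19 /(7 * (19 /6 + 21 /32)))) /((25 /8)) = -20370432 /12845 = -1585.86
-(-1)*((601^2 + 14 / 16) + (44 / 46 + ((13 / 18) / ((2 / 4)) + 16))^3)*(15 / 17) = 7668307309405 / 23652648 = 324205.02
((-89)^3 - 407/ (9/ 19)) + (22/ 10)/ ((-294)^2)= -305044841069/ 432180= -705828.22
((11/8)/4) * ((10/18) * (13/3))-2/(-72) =739/864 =0.86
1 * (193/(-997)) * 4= -772/997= -0.77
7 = 7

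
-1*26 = -26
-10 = -10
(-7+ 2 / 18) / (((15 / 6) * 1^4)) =-124 / 45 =-2.76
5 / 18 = 0.28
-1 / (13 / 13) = -1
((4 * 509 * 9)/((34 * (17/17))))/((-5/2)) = -18324/85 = -215.58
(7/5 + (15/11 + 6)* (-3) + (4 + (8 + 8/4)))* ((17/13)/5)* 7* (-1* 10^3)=1751680/143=12249.51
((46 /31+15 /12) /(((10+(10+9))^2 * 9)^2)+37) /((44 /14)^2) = 4293141922181 /1146100765392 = 3.75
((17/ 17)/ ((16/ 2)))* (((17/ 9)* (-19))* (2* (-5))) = 1615/ 36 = 44.86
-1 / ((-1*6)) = 1 / 6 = 0.17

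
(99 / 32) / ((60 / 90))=297 / 64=4.64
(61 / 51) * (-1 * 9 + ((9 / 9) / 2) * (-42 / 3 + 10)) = -671 / 51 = -13.16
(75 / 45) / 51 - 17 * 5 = -13000 / 153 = -84.97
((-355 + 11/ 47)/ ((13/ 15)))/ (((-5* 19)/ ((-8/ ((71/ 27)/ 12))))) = -129657024/ 824239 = -157.31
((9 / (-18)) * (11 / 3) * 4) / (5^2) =-22 / 75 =-0.29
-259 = -259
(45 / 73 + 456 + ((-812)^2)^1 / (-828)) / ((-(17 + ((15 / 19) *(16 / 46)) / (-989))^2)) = 41687619127029311 / 35465369017268097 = 1.18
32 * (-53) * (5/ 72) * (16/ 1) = -16960/ 9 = -1884.44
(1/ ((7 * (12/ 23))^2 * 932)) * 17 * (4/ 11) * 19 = 170867/ 18084528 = 0.01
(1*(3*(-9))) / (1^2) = -27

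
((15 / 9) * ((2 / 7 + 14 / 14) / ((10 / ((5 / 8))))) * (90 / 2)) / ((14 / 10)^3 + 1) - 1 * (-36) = 219039 / 5824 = 37.61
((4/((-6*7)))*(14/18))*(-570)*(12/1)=1520/3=506.67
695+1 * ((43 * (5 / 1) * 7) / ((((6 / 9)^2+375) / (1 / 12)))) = 9398135 / 13516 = 695.33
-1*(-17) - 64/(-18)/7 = 1103/63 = 17.51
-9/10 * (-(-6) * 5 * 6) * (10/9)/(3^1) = -60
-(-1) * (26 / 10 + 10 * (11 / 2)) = 288 / 5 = 57.60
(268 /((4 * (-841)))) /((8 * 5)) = -67 /33640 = -0.00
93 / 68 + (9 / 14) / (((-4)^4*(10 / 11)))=834963 / 609280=1.37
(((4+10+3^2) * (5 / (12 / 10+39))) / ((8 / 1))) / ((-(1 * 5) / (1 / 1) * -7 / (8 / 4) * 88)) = 115 / 495264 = 0.00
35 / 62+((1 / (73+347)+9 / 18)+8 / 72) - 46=-1750747 / 39060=-44.82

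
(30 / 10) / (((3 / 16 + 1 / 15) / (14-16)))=-1440 / 61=-23.61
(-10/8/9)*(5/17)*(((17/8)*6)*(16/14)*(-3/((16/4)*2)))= 25/112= 0.22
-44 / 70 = -22 / 35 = -0.63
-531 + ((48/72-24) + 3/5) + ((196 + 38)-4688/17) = -595.50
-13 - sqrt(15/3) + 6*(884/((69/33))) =58045/23 - sqrt(5) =2521.46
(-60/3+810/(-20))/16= -121/32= -3.78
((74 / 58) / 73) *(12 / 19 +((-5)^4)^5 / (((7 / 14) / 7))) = 938606262207031694 / 40223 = 23335063575741.04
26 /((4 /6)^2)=117 /2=58.50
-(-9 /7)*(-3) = -27 /7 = -3.86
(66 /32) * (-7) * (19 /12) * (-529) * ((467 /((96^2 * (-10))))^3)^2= 8027887569311662161263 /39213424469105111281434624000000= 0.00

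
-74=-74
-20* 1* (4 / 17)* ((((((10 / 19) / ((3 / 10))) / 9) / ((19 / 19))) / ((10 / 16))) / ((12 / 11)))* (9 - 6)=-35200 / 8721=-4.04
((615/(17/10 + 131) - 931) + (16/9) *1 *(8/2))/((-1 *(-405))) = -2195731/967383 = -2.27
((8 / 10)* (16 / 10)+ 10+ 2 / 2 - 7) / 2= 66 / 25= 2.64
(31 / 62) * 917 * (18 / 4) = 8253 / 4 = 2063.25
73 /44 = 1.66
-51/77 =-0.66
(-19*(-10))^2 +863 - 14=36949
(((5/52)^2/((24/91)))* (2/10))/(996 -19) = 35/4877184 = 0.00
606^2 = 367236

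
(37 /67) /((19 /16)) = 592 /1273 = 0.47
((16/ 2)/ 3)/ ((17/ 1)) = 8/ 51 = 0.16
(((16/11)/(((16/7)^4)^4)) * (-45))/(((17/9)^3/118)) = -64322170952809887495/31153668436733915561984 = -0.00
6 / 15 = 0.40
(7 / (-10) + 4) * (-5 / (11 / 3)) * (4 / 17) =-18 / 17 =-1.06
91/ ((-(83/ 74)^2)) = -498316/ 6889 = -72.34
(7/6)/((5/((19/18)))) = 0.25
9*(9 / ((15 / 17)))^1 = 91.80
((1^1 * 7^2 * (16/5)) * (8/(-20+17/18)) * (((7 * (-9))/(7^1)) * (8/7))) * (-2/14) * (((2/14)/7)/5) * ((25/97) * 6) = -995328/1630279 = -0.61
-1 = -1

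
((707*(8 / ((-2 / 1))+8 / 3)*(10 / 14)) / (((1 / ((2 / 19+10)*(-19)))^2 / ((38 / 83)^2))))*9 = -46825895.33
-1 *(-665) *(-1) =-665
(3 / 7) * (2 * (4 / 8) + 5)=18 / 7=2.57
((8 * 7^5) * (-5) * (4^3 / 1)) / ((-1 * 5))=8605184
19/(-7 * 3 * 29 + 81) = -19/528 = -0.04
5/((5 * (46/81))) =1.76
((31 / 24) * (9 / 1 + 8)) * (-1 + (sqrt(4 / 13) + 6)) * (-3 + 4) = 527 * sqrt(13) / 156 + 2635 / 24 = 121.97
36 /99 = 0.36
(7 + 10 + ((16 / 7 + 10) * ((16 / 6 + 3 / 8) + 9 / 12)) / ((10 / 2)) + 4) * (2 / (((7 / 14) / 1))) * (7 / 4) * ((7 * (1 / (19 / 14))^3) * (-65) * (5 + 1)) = -1589740516 / 6859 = -231774.39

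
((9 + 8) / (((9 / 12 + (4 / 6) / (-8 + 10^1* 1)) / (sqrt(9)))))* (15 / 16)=44.13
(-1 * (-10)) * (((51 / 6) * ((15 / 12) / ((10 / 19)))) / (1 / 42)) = 33915 / 4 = 8478.75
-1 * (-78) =78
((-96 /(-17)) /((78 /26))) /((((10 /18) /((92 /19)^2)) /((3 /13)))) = 7312896 /398905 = 18.33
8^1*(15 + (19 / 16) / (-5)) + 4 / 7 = 118.67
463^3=99252847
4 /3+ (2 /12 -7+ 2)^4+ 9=720673 /1296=556.07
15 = 15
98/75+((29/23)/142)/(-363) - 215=-6333646747/29638950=-213.69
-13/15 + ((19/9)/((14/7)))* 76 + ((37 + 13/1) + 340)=21121/45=469.36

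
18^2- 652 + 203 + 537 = 412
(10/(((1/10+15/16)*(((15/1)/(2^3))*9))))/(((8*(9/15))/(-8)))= -6400/6723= -0.95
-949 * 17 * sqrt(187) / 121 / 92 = -16133 * sqrt(187) / 11132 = -19.82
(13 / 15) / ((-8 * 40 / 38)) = -0.10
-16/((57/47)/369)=-92496/19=-4868.21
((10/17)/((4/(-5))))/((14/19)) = -475/476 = -1.00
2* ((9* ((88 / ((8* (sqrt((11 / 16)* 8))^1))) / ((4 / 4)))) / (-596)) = -0.14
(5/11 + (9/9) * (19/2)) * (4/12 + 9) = 1022/11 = 92.91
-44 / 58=-22 / 29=-0.76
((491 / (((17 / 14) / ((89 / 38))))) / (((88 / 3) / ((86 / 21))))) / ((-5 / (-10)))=1879057 / 7106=264.43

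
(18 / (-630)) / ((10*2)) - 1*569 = -398301 / 700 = -569.00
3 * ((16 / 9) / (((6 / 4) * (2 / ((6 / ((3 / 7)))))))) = 224 / 9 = 24.89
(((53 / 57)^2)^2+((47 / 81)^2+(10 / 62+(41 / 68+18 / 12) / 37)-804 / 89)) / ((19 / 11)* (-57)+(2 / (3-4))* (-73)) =-504775195981128457 / 3104191230602096772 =-0.16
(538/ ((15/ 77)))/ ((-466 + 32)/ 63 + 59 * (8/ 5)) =5649/ 179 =31.56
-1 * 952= -952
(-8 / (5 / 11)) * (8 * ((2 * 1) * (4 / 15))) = -5632 / 75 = -75.09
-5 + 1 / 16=-79 / 16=-4.94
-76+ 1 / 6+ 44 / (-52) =-5981 / 78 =-76.68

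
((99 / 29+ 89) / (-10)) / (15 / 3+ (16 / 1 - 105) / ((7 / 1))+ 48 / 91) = 1.29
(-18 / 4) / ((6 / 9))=-27 / 4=-6.75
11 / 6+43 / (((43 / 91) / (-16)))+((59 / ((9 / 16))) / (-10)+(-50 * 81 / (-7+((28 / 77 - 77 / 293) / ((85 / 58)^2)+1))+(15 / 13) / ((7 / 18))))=-709684699541 / 908262810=-781.36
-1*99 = -99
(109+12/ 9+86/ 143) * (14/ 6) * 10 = 3331370/ 1287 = 2588.48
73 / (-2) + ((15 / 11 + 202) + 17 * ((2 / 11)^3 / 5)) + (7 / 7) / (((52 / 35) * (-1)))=57518977 / 346060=166.21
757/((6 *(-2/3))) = -189.25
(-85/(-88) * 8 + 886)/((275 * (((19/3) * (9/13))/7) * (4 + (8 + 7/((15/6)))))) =298207/850630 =0.35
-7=-7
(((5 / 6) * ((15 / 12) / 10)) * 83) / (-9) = -415 / 432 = -0.96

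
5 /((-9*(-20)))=0.03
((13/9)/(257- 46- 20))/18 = 13/30942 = 0.00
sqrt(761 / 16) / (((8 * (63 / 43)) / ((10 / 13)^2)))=1075 * sqrt(761) / 85176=0.35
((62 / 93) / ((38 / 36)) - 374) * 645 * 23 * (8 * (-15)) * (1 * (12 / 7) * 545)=82591951752000 / 133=620992118436.09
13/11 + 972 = 10705/11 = 973.18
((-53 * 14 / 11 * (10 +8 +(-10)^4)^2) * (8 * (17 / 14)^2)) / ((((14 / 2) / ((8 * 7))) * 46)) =-24595505323328 / 1771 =-13887919437.23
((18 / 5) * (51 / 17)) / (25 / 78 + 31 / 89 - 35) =-374868 / 1191635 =-0.31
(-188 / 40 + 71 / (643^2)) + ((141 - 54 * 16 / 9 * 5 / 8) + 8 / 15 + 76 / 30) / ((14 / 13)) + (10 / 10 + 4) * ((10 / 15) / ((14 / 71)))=559811011 / 6201735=90.27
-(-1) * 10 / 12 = 5 / 6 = 0.83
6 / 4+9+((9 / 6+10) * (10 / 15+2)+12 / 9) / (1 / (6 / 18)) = 127 / 6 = 21.17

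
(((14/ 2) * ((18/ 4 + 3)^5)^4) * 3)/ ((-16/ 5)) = -34915195665836334228515625/ 16777216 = -2081107834925433053.29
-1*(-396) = 396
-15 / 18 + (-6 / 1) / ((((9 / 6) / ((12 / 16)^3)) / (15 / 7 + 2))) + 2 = -1957 / 336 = -5.82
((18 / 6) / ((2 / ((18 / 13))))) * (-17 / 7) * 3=-1377 / 91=-15.13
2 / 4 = 1 / 2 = 0.50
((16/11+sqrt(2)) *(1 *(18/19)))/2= 9 *sqrt(2)/19+144/209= 1.36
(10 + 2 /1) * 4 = 48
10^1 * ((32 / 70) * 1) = 32 / 7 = 4.57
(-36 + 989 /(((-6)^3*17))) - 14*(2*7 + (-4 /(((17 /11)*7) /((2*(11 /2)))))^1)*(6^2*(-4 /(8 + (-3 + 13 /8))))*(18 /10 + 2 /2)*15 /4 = 362908783 /11448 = 31700.63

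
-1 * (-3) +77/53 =4.45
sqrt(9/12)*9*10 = 45*sqrt(3) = 77.94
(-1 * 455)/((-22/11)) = 455/2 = 227.50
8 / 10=4 / 5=0.80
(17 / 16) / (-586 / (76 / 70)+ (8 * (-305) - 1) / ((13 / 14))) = -4199 / 12521936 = -0.00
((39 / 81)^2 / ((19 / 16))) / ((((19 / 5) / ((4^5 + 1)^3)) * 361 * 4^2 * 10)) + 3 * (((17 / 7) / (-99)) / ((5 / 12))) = 70054967970401 / 73153086930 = 957.65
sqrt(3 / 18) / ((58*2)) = sqrt(6) / 696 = 0.00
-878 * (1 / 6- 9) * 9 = 69801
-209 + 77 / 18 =-3685 / 18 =-204.72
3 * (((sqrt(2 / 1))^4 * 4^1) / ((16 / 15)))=45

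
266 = 266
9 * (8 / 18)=4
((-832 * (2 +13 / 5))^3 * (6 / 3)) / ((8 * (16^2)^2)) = -26730899 / 125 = -213847.19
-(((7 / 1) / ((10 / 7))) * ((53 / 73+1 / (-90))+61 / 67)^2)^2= -629151802583673093616231921 / 3754574178583314321000000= -167.57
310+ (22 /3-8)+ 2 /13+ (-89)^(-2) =95606509 /308919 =309.49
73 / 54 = 1.35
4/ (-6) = -2/ 3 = -0.67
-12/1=-12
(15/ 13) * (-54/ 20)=-3.12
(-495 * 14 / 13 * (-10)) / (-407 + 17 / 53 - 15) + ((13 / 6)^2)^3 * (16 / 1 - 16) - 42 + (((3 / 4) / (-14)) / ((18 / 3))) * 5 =-1779503533 / 32540144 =-54.69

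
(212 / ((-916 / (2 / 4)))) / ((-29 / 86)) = 0.34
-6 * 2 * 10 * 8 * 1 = -960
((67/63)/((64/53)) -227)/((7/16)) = -911713/1764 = -516.84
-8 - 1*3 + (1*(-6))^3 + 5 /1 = -222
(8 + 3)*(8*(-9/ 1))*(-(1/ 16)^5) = 99/ 131072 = 0.00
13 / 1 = 13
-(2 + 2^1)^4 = -256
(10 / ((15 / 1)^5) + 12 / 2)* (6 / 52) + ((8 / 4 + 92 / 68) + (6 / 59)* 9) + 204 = 137934698503 / 660099375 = 208.96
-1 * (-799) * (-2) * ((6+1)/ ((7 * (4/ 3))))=-2397/ 2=-1198.50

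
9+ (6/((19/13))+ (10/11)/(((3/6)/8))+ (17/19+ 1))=325/11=29.55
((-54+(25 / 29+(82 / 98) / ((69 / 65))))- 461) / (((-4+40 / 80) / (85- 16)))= 100666850 / 9947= 10120.32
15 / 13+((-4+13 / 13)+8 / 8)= -11 / 13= -0.85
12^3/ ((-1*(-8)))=216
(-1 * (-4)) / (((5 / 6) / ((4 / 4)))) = 24 / 5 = 4.80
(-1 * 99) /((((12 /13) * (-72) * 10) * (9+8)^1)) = 143 /16320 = 0.01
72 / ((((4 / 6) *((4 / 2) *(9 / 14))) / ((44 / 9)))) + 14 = 1274 / 3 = 424.67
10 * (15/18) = 25/3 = 8.33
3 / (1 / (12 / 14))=18 / 7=2.57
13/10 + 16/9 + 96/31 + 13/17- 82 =-3560131/47430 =-75.06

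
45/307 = 0.15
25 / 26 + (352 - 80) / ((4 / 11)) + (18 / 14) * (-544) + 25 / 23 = 211895 / 4186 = 50.62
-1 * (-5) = 5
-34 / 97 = -0.35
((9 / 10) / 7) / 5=9 / 350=0.03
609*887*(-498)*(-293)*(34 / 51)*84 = 4413934686672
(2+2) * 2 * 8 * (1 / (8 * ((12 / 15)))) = 10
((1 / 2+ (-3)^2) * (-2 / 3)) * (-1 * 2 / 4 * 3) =19 / 2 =9.50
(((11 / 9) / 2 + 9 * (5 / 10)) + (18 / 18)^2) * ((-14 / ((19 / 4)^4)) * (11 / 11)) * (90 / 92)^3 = -249480000 / 1585615607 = -0.16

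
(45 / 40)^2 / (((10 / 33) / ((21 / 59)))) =56133 / 37760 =1.49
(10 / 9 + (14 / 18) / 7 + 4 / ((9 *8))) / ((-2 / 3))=-23 / 12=-1.92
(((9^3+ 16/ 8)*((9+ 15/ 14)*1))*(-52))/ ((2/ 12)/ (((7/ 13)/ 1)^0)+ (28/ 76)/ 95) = -29022732180/ 12929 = -2244777.80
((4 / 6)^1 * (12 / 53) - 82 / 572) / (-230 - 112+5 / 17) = -1955 / 88052822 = -0.00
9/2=4.50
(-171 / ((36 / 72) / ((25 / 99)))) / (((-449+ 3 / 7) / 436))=144970 / 1727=83.94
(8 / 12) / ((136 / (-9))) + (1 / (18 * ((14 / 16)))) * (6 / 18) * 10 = 2153 / 12852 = 0.17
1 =1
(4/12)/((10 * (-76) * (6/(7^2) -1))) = 49/98040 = 0.00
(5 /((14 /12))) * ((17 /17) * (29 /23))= 870 /161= 5.40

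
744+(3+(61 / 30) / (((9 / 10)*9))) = 181582 / 243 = 747.25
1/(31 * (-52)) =-1/1612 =-0.00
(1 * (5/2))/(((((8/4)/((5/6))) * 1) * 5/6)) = 5/4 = 1.25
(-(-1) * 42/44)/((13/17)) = 357/286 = 1.25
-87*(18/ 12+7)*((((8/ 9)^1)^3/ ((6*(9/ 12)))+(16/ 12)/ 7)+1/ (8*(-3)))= -55225367/ 244944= -225.46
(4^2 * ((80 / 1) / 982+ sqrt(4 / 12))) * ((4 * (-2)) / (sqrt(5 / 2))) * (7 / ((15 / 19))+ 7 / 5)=-19712 * sqrt(30) / 225 - 157696 * sqrt(10) / 7365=-547.56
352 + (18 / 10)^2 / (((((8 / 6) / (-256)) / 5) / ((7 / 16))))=-5044 / 5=-1008.80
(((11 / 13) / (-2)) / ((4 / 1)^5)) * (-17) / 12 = 187 / 319488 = 0.00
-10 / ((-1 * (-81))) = -10 / 81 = -0.12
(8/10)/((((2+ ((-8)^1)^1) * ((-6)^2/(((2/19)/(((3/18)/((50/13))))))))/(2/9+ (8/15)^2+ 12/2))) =-1952/33345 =-0.06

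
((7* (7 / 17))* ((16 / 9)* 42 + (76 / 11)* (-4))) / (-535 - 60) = -10864 / 47685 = -0.23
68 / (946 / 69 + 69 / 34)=159528 / 36925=4.32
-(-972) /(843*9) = 36 /281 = 0.13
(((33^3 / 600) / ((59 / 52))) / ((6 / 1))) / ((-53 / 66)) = -1712997 / 156350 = -10.96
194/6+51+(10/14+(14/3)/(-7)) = 1751/21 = 83.38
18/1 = 18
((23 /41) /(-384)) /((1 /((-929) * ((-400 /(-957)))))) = 534175 /941688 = 0.57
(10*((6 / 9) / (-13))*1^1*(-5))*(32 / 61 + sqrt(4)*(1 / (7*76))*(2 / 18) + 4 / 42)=4528850 / 2847663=1.59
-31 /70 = -0.44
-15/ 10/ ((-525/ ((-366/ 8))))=-183/ 1400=-0.13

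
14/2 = 7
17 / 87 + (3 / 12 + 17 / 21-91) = -72873 / 812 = -89.75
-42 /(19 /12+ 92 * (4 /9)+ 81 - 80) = -1512 /1565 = -0.97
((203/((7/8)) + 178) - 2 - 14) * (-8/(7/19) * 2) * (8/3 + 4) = -2395520/21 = -114072.38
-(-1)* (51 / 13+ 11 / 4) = 347 / 52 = 6.67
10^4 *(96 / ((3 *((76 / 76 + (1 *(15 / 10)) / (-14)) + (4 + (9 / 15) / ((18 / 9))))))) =44800000 / 727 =61623.11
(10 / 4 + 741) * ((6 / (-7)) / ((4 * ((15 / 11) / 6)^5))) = -5747588088 / 21875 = -262746.88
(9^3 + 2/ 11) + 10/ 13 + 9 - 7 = 104669/ 143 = 731.95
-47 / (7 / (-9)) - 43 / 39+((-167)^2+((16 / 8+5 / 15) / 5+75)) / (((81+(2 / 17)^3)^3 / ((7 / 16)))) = 81693552004255253120143 / 1376493530368640633040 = 59.35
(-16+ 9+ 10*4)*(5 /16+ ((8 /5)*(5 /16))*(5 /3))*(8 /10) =121 /4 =30.25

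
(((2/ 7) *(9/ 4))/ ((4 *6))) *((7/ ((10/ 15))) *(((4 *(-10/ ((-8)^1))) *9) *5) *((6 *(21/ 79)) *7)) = 893025/ 1264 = 706.51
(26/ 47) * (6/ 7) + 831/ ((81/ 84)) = 862.25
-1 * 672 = -672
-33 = -33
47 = 47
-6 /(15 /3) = -6 /5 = -1.20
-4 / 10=-2 / 5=-0.40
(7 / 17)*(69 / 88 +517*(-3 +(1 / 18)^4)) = -12530591017 / 19630512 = -638.32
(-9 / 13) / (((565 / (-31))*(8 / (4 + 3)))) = 1953 / 58760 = 0.03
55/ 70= 11/ 14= 0.79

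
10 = 10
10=10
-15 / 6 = -5 / 2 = -2.50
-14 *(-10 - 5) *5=1050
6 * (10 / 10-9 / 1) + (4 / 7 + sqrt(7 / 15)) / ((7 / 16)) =-2288 / 49 + 16 * sqrt(105) / 105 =-45.13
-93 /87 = -1.07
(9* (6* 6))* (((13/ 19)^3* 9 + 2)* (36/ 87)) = 130213008/ 198911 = 654.63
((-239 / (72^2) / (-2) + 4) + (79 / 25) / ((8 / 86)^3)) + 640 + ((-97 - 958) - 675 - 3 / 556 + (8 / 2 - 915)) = 69487873979 / 36028800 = 1928.68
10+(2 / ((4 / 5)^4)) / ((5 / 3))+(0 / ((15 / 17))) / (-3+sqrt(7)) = 12.93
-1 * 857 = -857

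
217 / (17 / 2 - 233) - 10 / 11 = -9264 / 4939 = -1.88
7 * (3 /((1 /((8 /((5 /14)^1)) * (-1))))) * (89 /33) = -69776 /55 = -1268.65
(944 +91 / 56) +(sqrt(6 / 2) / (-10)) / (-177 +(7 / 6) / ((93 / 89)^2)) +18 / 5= 25947 *sqrt(3) / 45648955 +37969 / 40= 949.23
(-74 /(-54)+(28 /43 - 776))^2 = 807462190921 /1347921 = 599042.67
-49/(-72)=49/72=0.68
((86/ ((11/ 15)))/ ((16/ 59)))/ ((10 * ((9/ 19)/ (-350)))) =-8435525/ 264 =-31952.75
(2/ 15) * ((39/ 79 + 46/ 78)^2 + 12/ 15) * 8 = 1498903424/ 711942075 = 2.11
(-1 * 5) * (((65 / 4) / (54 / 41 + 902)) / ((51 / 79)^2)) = -83161325 / 385322544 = -0.22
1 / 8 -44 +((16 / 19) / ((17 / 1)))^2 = -43.87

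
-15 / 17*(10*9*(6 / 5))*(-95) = 153900 / 17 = 9052.94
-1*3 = -3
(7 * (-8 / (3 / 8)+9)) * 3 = -259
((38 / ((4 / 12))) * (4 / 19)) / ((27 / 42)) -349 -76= -1163 / 3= -387.67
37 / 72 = 0.51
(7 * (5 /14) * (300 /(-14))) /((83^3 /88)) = -33000 /4002509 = -0.01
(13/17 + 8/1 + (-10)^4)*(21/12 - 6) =-170149/4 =-42537.25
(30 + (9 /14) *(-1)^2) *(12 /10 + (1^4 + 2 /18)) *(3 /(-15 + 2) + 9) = 21736 /35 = 621.03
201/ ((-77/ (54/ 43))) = -10854/ 3311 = -3.28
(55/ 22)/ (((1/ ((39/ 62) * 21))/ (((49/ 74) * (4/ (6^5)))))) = 22295/ 1982016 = 0.01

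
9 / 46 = 0.20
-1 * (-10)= 10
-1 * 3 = -3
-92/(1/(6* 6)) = -3312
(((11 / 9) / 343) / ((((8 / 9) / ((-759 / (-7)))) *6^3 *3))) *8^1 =2783 / 518616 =0.01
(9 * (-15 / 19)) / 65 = -27 / 247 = -0.11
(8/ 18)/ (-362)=-2/ 1629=-0.00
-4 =-4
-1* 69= -69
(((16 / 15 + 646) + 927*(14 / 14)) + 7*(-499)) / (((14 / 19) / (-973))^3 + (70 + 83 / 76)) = -302983027539008 / 11224830437025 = -26.99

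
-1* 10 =-10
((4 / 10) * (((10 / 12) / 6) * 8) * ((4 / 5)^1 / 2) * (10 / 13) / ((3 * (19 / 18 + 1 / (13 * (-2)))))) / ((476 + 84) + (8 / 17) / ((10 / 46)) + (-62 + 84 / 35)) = 40 / 448539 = 0.00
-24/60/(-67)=2/335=0.01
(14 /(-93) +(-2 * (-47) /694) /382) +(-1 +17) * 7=1378831079 /12327522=111.85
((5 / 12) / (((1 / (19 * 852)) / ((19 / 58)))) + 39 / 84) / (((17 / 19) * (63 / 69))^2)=342702846043 / 103488588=3311.50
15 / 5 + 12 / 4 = 6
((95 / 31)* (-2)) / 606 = -95 / 9393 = -0.01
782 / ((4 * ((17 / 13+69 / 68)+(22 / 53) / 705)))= 6457494030 / 76729793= 84.16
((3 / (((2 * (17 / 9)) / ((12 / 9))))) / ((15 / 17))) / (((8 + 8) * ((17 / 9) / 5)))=27 / 136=0.20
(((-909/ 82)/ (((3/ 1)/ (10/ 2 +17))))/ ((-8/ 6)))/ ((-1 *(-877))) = 9999/ 143828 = 0.07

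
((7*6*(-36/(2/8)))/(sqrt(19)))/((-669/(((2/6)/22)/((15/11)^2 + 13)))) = 1848*sqrt(19)/3809063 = 0.00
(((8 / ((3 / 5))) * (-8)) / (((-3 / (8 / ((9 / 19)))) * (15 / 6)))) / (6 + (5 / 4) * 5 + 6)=77824 / 5913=13.16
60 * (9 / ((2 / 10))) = 2700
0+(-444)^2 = 197136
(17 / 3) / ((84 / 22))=187 / 126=1.48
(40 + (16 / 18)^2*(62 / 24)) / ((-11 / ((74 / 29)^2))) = -55942816 / 2247993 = -24.89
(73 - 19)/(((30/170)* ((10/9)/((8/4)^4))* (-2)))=-11016/5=-2203.20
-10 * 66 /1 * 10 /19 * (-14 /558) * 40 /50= 6.97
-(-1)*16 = 16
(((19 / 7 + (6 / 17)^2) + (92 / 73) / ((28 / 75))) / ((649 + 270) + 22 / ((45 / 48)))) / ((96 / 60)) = 17208075 / 4175476046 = 0.00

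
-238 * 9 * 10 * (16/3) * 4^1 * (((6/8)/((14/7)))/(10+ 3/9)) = -514080/31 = -16583.23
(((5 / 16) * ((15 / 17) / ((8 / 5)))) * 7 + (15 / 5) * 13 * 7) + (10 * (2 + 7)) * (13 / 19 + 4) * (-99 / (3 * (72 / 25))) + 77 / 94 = -8852231267 / 1943168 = -4555.57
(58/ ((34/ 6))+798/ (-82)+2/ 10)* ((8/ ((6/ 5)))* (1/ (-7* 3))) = -9808/ 43911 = -0.22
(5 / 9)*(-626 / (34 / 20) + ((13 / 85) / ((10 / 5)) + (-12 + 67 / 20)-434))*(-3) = 1351.35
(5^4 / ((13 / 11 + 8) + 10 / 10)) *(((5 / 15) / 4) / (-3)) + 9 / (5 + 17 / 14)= -30031 / 116928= -0.26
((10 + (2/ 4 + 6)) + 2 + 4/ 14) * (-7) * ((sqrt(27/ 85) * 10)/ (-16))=789 * sqrt(255)/ 272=46.32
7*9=63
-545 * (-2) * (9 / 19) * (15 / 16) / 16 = 73575 / 2432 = 30.25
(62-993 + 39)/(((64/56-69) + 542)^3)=-305956/36561310759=-0.00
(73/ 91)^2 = 5329/ 8281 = 0.64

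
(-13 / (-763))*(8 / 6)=0.02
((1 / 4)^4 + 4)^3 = 1076890625 / 16777216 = 64.19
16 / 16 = 1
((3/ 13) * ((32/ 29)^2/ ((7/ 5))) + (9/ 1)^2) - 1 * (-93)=13331754/ 76531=174.20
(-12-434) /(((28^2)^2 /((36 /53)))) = -0.00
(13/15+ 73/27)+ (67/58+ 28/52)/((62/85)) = 37186111/6310980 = 5.89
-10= -10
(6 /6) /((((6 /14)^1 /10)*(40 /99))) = 231 /4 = 57.75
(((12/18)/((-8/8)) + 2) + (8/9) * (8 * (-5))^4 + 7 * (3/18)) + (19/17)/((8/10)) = 1392642385/612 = 2275559.45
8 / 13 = 0.62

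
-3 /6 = -1 /2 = -0.50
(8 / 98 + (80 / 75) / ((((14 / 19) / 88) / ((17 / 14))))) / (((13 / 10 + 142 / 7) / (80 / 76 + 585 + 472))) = 1524557912 / 200963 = 7586.26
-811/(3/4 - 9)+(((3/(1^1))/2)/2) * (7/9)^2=117323/1188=98.76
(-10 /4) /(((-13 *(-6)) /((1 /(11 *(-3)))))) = 5 /5148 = 0.00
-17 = -17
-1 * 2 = -2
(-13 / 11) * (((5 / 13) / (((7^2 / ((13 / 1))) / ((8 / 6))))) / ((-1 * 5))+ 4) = -7592 / 1617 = -4.70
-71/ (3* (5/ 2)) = -142/ 15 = -9.47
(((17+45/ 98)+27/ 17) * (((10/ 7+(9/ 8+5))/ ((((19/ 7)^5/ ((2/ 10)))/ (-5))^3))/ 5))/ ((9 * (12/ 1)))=-20643601637218651/ 247755993127556708239680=-0.00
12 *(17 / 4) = 51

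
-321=-321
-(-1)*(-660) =-660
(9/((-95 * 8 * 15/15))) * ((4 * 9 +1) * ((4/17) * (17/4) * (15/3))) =-333/152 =-2.19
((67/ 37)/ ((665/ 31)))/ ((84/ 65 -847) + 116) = -27001/ 233407951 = -0.00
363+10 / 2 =368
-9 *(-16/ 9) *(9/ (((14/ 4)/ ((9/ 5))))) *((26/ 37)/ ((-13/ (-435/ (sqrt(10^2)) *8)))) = 1804032/ 1295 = 1393.07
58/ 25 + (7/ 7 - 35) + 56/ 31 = -29.87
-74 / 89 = -0.83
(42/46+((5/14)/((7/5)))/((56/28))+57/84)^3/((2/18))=523669921875/11451483064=45.73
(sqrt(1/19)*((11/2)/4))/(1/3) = 33*sqrt(19)/152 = 0.95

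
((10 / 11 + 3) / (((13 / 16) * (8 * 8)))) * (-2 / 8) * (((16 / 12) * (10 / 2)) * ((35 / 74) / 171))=-7525 / 21714264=-0.00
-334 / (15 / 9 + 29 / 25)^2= -939375 / 22472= -41.80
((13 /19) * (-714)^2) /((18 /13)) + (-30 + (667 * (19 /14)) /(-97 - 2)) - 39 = 6631917515 /26334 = 251838.59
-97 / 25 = -3.88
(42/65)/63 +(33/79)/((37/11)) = 76631/569985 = 0.13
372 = 372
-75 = -75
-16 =-16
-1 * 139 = -139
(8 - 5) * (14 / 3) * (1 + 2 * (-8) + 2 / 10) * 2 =-2072 / 5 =-414.40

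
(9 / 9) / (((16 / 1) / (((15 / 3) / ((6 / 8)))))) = 5 / 12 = 0.42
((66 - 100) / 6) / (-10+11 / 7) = 0.67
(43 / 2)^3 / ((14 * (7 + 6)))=79507 / 1456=54.61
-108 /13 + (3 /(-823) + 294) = 3056583 /10699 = 285.69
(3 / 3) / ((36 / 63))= 7 / 4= 1.75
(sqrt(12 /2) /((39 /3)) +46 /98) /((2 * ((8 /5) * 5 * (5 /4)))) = sqrt(6) /260 +23 /980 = 0.03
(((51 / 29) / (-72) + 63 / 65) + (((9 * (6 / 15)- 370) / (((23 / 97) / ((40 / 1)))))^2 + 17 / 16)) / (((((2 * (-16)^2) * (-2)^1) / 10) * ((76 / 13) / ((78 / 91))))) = -182863477025081029 / 33429143552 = -5470181.33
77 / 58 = 1.33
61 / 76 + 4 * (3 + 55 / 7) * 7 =23165 / 76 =304.80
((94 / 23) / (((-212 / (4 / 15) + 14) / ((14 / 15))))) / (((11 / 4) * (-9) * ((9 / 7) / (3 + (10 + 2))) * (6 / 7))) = 128968 / 48015099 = 0.00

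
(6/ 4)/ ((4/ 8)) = 3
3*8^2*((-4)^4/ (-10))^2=3145728/ 25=125829.12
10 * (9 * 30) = 2700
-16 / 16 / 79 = -1 / 79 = -0.01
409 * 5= 2045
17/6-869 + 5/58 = -75349/87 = -866.08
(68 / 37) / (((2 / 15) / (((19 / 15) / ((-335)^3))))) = -646 / 1391028875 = -0.00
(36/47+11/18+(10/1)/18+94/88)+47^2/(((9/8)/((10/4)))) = 4911.89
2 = 2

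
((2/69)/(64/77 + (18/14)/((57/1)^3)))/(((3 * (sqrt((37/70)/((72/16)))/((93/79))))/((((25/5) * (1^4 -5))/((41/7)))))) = -0.14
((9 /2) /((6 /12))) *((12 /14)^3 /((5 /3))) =5832 /1715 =3.40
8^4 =4096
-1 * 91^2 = -8281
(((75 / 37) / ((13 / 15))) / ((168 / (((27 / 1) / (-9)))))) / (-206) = 0.00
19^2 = 361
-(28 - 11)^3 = -4913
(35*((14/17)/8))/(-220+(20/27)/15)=-19845/1211488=-0.02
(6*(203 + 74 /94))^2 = 3302571024 /2209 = 1495052.52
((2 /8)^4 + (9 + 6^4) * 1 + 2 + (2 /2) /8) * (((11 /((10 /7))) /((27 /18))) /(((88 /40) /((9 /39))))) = 2342375 /3328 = 703.84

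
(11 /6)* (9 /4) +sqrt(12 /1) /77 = 2* sqrt(3) /77 +33 /8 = 4.17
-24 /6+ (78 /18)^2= 133 /9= 14.78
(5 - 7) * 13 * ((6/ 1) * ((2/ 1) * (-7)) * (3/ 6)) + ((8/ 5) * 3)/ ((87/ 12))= 1092.66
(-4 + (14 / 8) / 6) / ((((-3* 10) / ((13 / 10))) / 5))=1157 / 1440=0.80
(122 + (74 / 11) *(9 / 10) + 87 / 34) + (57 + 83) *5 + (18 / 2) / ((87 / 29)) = 1558857 / 1870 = 833.61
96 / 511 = 0.19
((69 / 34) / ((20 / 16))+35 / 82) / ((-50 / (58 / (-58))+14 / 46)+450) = 328693 / 80203790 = 0.00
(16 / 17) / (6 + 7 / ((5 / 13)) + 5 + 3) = 80 / 2737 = 0.03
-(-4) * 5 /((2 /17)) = 170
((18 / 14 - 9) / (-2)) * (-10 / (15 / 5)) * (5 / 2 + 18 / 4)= -90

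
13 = 13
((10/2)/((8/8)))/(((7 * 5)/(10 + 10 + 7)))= 27/7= 3.86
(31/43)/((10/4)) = 62/215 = 0.29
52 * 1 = 52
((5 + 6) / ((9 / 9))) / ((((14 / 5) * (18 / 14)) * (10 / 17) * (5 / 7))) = 1309 / 180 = 7.27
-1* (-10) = 10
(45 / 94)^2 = 2025 / 8836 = 0.23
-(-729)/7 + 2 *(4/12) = 2201/21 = 104.81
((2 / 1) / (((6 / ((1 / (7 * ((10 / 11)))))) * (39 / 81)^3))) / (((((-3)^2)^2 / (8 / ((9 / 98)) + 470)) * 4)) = 248193 / 307580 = 0.81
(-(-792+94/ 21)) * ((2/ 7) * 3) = 33076/ 49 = 675.02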